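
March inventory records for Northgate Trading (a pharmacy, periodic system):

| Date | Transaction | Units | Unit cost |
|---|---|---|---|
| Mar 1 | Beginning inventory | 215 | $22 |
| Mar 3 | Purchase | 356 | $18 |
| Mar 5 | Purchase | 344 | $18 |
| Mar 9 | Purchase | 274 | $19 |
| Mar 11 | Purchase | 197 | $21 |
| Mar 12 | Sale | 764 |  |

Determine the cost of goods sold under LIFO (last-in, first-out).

COGS = $14,617

Mar 12, 764 sold [LIFO — newest first]: 197 @ $21 + 274 @ $19 + 293 @ $18 = $14,617
Ending inventory: 215 @ $22 + 356 @ $18 + 51 @ $18 = $12,056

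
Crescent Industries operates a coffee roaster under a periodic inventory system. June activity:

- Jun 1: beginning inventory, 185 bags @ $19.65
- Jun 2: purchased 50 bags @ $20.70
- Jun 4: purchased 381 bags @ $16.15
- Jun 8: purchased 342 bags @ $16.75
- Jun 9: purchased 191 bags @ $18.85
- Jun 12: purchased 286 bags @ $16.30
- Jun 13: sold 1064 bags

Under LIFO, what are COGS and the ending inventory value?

COGS = $17,947.40; ending inventory = $6,866.65

Jun 13, 1064 sold [LIFO — newest first]: 286 @ $16.30 + 191 @ $18.85 + 342 @ $16.75 + 245 @ $16.15 = $17,947.40
Ending inventory: 185 @ $19.65 + 50 @ $20.70 + 136 @ $16.15 = $6,866.65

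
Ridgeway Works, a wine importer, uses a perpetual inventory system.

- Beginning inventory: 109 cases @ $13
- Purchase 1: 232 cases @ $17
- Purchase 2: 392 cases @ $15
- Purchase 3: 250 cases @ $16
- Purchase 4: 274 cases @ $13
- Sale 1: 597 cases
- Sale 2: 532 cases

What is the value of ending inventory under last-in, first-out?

Sale 1 (597) [LIFO — newest first]: 274 @ $13 + 250 @ $16 + 73 @ $15 = $8,657
Sale 2 (532) [LIFO — newest first]: 319 @ $15 + 213 @ $17 = $8,406
Total COGS = $8,657 + $8,406 = $17,063
Ending inventory: 109 @ $13 + 19 @ $17 = $1,740

Ending inventory = $1,740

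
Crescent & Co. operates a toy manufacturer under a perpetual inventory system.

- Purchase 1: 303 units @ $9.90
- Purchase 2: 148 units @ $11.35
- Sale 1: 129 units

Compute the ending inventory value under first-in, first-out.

Ending inventory = $3,402.40

Sale 1 (129) [FIFO — oldest first]: 129 @ $9.90 = $1,277.10
Ending inventory: 174 @ $9.90 + 148 @ $11.35 = $3,402.40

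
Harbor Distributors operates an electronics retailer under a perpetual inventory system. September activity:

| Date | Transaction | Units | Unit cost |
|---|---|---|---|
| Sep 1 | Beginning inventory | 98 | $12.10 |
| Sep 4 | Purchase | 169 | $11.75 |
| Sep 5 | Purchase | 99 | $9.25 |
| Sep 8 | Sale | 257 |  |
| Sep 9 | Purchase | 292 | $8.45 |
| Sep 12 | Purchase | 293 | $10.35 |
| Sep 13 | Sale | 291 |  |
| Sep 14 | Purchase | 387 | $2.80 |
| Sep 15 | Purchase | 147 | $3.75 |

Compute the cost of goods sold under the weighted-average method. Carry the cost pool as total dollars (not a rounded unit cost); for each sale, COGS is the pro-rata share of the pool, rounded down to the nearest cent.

After Sep 1: 98 on hand, pool $1,185.80 (≈ $12.1000 each)
After Sep 4: 267 on hand, pool $3,171.55 (≈ $11.8785 each)
After Sep 5: 366 on hand, pool $4,087.30 (≈ $11.1675 each)
Sep 8, sell 257: 257/366 × $4,087.30 → $2,870.04
After Sep 9: 401 on hand, pool $3,684.66 (≈ $9.1887 each)
After Sep 12: 694 on hand, pool $6,717.21 (≈ $9.6790 each)
Sep 13, sell 291: 291/694 × $6,717.21 → $2,816.58
After Sep 14: 790 on hand, pool $4,984.23 (≈ $6.3092 each)
After Sep 15: 937 on hand, pool $5,535.48 (≈ $5.9077 each)
Total COGS = $2,870.04 + $2,816.58 = $5,686.62
Ending inventory (cost pool remaining) = $5,535.48

COGS = $5,686.62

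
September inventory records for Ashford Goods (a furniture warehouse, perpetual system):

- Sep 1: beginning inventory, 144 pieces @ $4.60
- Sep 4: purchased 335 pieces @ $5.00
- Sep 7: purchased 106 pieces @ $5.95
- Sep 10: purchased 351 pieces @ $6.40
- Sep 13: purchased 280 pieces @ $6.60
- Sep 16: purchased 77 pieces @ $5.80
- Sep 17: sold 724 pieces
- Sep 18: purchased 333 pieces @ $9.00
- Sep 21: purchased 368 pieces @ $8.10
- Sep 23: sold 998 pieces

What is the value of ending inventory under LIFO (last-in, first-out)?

Ending inventory = $1,302.40

Sep 17, 724 sold [LIFO — newest first]: 77 @ $5.80 + 280 @ $6.60 + 351 @ $6.40 + 16 @ $5.95 = $4,636.20
Sep 23, 998 sold [LIFO — newest first]: 368 @ $8.10 + 333 @ $9.00 + 90 @ $5.95 + 207 @ $5.00 = $7,548.30
Total COGS = $4,636.20 + $7,548.30 = $12,184.50
Ending inventory: 144 @ $4.60 + 128 @ $5.00 = $1,302.40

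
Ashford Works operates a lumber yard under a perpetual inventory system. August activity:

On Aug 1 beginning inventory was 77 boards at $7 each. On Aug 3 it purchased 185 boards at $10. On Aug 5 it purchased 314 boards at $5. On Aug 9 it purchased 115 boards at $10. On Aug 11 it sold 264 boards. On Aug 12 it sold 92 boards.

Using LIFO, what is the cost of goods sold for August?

COGS = $2,355

Aug 11, 264 sold [LIFO — newest first]: 115 @ $10 + 149 @ $5 = $1,895
Aug 12, 92 sold [LIFO — newest first]: 92 @ $5 = $460
Total COGS = $1,895 + $460 = $2,355
Ending inventory: 77 @ $7 + 185 @ $10 + 73 @ $5 = $2,754
Check: goods available $5,109 = COGS $2,355 + ending $2,754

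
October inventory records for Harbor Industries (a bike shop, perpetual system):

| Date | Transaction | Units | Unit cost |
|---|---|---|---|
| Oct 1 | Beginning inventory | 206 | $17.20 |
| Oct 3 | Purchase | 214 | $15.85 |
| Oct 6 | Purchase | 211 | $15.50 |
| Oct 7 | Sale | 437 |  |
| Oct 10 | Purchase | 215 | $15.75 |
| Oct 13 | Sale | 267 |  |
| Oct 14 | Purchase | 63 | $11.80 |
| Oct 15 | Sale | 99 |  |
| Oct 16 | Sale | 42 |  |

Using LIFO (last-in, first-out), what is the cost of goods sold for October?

COGS = $13,234.45

Oct 7, 437 sold [LIFO — newest first]: 211 @ $15.50 + 214 @ $15.85 + 12 @ $17.20 = $6,868.80
Oct 13, 267 sold [LIFO — newest first]: 215 @ $15.75 + 52 @ $17.20 = $4,280.65
Oct 15, 99 sold [LIFO — newest first]: 63 @ $11.80 + 36 @ $17.20 = $1,362.60
Oct 16, 42 sold [LIFO — newest first]: 42 @ $17.20 = $722.40
Total COGS = $6,868.80 + $4,280.65 + $1,362.60 + $722.40 = $13,234.45
Ending inventory: 64 @ $17.20 = $1,100.80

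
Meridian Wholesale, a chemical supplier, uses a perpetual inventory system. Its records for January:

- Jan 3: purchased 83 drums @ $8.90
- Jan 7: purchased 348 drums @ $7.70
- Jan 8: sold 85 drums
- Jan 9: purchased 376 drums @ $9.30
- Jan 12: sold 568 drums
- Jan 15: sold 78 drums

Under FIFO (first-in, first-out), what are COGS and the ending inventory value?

COGS = $6,208.30; ending inventory = $706.80

Jan 8, 85 sold [FIFO — oldest first]: 83 @ $8.90 + 2 @ $7.70 = $754.10
Jan 12, 568 sold [FIFO — oldest first]: 346 @ $7.70 + 222 @ $9.30 = $4,728.80
Jan 15, 78 sold [FIFO — oldest first]: 78 @ $9.30 = $725.40
Total COGS = $754.10 + $4,728.80 + $725.40 = $6,208.30
Ending inventory: 76 @ $9.30 = $706.80
Check: goods available $6,915.10 = COGS $6,208.30 + ending $706.80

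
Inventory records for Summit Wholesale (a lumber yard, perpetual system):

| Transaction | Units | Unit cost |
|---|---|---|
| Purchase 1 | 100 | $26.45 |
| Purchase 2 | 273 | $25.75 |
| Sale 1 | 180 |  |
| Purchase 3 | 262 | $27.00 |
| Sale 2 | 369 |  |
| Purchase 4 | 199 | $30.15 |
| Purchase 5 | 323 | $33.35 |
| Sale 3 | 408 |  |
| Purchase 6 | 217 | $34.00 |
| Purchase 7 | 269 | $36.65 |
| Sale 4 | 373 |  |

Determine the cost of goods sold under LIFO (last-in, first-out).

Sale 1 (180) [LIFO — newest first]: 180 @ $25.75 = $4,635.00
Sale 2 (369) [LIFO — newest first]: 262 @ $27.00 + 93 @ $25.75 + 14 @ $26.45 = $9,839.05
Sale 3 (408) [LIFO — newest first]: 323 @ $33.35 + 85 @ $30.15 = $13,334.80
Sale 4 (373) [LIFO — newest first]: 269 @ $36.65 + 104 @ $34.00 = $13,394.85
Total COGS = $4,635.00 + $9,839.05 + $13,334.80 + $13,394.85 = $41,203.70
Ending inventory: 86 @ $26.45 + 114 @ $30.15 + 113 @ $34.00 = $9,553.80

COGS = $41,203.70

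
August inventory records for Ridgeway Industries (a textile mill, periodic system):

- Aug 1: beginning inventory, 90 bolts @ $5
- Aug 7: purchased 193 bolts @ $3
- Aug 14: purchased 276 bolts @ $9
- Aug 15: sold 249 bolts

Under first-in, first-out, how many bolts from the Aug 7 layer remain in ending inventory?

Aug 15, 249 sold [FIFO — oldest first]: 90 @ $5 + 159 @ $3 = $927
Ending inventory: 34 @ $3 + 276 @ $9 = $2,586
Check: goods available $3,513 = COGS $927 + ending $2,586

34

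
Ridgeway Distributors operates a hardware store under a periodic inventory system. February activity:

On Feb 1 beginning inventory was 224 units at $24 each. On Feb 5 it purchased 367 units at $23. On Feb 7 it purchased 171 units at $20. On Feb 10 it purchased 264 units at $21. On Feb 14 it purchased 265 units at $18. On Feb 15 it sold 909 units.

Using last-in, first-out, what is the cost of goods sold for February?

Feb 15, 909 sold [LIFO — newest first]: 265 @ $18 + 264 @ $21 + 171 @ $20 + 209 @ $23 = $18,541
Ending inventory: 224 @ $24 + 158 @ $23 = $9,010

COGS = $18,541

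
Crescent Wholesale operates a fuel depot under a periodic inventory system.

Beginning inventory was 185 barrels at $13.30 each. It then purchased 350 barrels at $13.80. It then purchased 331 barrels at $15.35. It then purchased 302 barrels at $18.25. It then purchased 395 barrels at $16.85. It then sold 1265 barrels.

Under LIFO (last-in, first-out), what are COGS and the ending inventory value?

Sale 1 (1265) [LIFO — newest first]: 395 @ $16.85 + 302 @ $18.25 + 331 @ $15.35 + 237 @ $13.80 = $20,518.70
Ending inventory: 185 @ $13.30 + 113 @ $13.80 = $4,019.90
Check: goods available $24,538.60 = COGS $20,518.70 + ending $4,019.90

COGS = $20,518.70; ending inventory = $4,019.90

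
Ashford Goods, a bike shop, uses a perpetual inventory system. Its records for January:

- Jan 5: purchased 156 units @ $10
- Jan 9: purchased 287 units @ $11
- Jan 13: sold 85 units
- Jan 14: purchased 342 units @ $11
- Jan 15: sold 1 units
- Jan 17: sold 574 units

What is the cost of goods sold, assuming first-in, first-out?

COGS = $7,104

Jan 13, 85 sold [FIFO — oldest first]: 85 @ $10 = $850
Jan 15, 1 sold [FIFO — oldest first]: 1 @ $10 = $10
Jan 17, 574 sold [FIFO — oldest first]: 70 @ $10 + 287 @ $11 + 217 @ $11 = $6,244
Total COGS = $850 + $10 + $6,244 = $7,104
Ending inventory: 125 @ $11 = $1,375
Check: goods available $8,479 = COGS $7,104 + ending $1,375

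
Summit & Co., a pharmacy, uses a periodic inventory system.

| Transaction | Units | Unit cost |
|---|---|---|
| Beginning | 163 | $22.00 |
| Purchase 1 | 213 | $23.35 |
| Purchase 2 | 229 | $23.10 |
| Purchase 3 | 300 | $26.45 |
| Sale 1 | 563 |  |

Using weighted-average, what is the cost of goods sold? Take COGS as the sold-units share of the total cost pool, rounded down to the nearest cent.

Sale 1, sell 563: 563/905 × $21,784.45 → $13,552.09
Ending inventory (cost pool remaining) = $8,232.36
Check: goods available $21,784.45 = COGS $13,552.09 + ending $8,232.36

COGS = $13,552.09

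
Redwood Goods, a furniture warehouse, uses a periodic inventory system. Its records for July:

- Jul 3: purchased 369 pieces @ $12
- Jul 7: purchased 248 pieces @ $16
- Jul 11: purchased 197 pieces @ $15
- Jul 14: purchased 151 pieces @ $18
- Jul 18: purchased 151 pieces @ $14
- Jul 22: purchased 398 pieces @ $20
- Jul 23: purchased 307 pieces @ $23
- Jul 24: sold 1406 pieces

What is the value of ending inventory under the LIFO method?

Ending inventory = $5,164

Jul 24, 1406 sold [LIFO — newest first]: 307 @ $23 + 398 @ $20 + 151 @ $14 + 151 @ $18 + 197 @ $15 + 202 @ $16 = $26,040
Ending inventory: 369 @ $12 + 46 @ $16 = $5,164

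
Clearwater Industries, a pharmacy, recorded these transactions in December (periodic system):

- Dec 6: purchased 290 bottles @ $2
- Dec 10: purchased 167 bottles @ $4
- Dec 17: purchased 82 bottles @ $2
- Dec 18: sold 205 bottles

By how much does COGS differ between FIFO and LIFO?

$246

FIFO COGS: 205 @ $2 = $410
LIFO COGS: 82 @ $2 + 123 @ $4 = $656
Difference = |$410 − $656| = $246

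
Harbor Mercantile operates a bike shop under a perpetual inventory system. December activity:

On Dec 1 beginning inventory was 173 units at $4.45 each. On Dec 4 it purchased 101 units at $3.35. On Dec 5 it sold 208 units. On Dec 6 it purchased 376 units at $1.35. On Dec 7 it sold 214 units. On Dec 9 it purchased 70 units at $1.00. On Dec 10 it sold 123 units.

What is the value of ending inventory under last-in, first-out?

Dec 5, 208 sold [LIFO — newest first]: 101 @ $3.35 + 107 @ $4.45 = $814.50
Dec 7, 214 sold [LIFO — newest first]: 214 @ $1.35 = $288.90
Dec 10, 123 sold [LIFO — newest first]: 70 @ $1.00 + 53 @ $1.35 = $141.55
Total COGS = $814.50 + $288.90 + $141.55 = $1,244.95
Ending inventory: 66 @ $4.45 + 109 @ $1.35 = $440.85

Ending inventory = $440.85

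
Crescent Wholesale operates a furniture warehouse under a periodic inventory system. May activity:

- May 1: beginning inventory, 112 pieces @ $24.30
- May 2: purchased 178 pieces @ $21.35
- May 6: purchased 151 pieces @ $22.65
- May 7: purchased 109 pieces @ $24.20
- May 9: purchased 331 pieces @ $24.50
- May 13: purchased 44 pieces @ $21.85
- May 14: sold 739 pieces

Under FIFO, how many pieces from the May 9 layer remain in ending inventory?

142

May 14, 739 sold [FIFO — oldest first]: 112 @ $24.30 + 178 @ $21.35 + 151 @ $22.65 + 109 @ $24.20 + 189 @ $24.50 = $17,210.35
Ending inventory: 142 @ $24.50 + 44 @ $21.85 = $4,440.40
Check: goods available $21,650.75 = COGS $17,210.35 + ending $4,440.40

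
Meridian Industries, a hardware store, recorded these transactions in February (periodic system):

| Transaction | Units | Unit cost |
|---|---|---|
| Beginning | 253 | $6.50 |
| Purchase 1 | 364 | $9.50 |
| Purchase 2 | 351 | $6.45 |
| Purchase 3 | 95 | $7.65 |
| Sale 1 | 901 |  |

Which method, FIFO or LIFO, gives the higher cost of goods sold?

LIFO

FIFO COGS: 253 @ $6.50 + 364 @ $9.50 + 284 @ $6.45 = $6,934.30
LIFO COGS: 95 @ $7.65 + 351 @ $6.45 + 364 @ $9.50 + 91 @ $6.50 = $7,040.20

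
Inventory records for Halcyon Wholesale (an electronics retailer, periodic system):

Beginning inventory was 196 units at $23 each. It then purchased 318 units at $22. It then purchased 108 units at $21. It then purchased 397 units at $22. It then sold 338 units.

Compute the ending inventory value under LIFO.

Ending inventory = $15,070

Sale 1 (338) [LIFO — newest first]: 338 @ $22 = $7,436
Ending inventory: 196 @ $23 + 318 @ $22 + 108 @ $21 + 59 @ $22 = $15,070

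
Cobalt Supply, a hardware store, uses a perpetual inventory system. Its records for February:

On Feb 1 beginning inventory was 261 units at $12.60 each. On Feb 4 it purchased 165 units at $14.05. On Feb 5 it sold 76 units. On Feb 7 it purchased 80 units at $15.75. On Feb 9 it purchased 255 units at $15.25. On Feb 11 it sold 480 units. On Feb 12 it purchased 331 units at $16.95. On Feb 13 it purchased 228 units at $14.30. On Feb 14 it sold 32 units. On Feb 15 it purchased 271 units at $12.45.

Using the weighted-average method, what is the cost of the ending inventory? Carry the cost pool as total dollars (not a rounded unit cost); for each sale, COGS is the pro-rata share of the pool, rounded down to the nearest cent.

After Feb 1: 261 on hand, pool $3,288.60 (≈ $12.6000 each)
After Feb 4: 426 on hand, pool $5,606.85 (≈ $13.1616 each)
Feb 5, sell 76: 76/426 × $5,606.85 → $1,000.28
After Feb 7: 430 on hand, pool $5,866.57 (≈ $13.6432 each)
After Feb 9: 685 on hand, pool $9,755.32 (≈ $14.2413 each)
Feb 11, sell 480: 480/685 × $9,755.32 → $6,835.84
After Feb 12: 536 on hand, pool $8,529.93 (≈ $15.9140 each)
After Feb 13: 764 on hand, pool $11,790.33 (≈ $15.4324 each)
Feb 14, sell 32: 32/764 × $11,790.33 → $493.83
After Feb 15: 1003 on hand, pool $14,670.45 (≈ $14.6266 each)
Total COGS = $1,000.28 + $6,835.84 + $493.83 = $8,329.95
Ending inventory (cost pool remaining) = $14,670.45

Ending inventory = $14,670.45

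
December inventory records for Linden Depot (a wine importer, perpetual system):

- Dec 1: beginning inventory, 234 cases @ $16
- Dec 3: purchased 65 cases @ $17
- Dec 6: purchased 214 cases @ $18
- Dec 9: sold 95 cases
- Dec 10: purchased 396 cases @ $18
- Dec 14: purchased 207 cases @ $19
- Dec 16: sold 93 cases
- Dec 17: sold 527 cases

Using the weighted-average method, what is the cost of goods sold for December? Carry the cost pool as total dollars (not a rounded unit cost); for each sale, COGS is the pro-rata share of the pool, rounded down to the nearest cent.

After Dec 1: 234 on hand, pool $3,744.00 (≈ $16.0000 each)
After Dec 3: 299 on hand, pool $4,849.00 (≈ $16.2174 each)
After Dec 6: 513 on hand, pool $8,701.00 (≈ $16.9610 each)
Dec 9, sell 95: 95/513 × $8,701.00 → $1,611.29
After Dec 10: 814 on hand, pool $14,217.71 (≈ $17.4665 each)
After Dec 14: 1021 on hand, pool $18,150.71 (≈ $17.7774 each)
Dec 16, sell 93: 93/1021 × $18,150.71 → $1,653.29
Dec 17, sell 527: 527/928 × $16,497.42 → $9,368.68
Total COGS = $1,611.29 + $1,653.29 + $9,368.68 = $12,633.26
Ending inventory (cost pool remaining) = $7,128.74

COGS = $12,633.26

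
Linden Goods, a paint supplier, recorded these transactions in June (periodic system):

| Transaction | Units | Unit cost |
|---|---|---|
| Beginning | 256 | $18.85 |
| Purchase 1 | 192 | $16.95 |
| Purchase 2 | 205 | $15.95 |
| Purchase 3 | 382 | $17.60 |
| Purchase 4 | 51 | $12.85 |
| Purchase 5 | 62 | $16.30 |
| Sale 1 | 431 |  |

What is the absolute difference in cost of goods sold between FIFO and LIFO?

FIFO COGS: 256 @ $18.85 + 175 @ $16.95 = $7,791.85
LIFO COGS: 62 @ $16.30 + 51 @ $12.85 + 318 @ $17.60 = $7,262.75
Difference = |$7,791.85 − $7,262.75| = $529.10

$529.10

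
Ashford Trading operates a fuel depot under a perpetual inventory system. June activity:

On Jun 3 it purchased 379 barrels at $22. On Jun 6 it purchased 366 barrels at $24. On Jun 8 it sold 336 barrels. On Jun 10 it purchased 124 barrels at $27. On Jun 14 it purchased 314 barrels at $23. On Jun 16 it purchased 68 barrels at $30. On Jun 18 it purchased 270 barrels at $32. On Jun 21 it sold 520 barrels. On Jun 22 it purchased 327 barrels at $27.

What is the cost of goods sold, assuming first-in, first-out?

Jun 8, 336 sold [FIFO — oldest first]: 336 @ $22 = $7,392
Jun 21, 520 sold [FIFO — oldest first]: 43 @ $22 + 366 @ $24 + 111 @ $27 = $12,727
Total COGS = $7,392 + $12,727 = $20,119
Ending inventory: 13 @ $27 + 314 @ $23 + 68 @ $30 + 270 @ $32 + 327 @ $27 = $27,082

COGS = $20,119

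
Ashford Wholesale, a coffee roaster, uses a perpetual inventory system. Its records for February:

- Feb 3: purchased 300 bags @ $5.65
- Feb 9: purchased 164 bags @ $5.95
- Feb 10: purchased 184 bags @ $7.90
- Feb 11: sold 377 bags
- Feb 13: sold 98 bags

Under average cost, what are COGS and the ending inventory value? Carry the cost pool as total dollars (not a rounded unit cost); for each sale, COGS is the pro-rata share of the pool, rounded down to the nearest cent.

COGS = $3,023.28; ending inventory = $1,101.12

After Feb 3: 300 on hand, pool $1,695.00 (≈ $5.6500 each)
After Feb 9: 464 on hand, pool $2,670.80 (≈ $5.7560 each)
After Feb 10: 648 on hand, pool $4,124.40 (≈ $6.3648 each)
Feb 11, sell 377: 377/648 × $4,124.40 → $2,399.53
Feb 13, sell 98: 98/271 × $1,724.87 → $623.75
Total COGS = $2,399.53 + $623.75 = $3,023.28
Ending inventory (cost pool remaining) = $1,101.12
Check: goods available $4,124.40 = COGS $3,023.28 + ending $1,101.12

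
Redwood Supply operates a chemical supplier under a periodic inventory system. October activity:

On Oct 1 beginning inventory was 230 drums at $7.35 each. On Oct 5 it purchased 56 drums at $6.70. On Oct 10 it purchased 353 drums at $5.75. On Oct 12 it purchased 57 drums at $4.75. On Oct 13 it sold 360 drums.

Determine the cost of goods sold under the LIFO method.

Oct 13, 360 sold [LIFO — newest first]: 57 @ $4.75 + 303 @ $5.75 = $2,013.00
Ending inventory: 230 @ $7.35 + 56 @ $6.70 + 50 @ $5.75 = $2,353.20

COGS = $2,013.00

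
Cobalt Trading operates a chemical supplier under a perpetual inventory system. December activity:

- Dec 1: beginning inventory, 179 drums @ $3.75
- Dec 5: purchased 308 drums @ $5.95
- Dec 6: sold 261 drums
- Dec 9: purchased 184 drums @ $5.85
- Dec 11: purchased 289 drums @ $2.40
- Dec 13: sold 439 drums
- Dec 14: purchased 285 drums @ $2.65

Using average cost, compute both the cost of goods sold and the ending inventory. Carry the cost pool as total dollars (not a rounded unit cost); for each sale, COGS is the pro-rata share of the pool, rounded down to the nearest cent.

After Dec 1: 179 on hand, pool $671.25 (≈ $3.7500 each)
After Dec 5: 487 on hand, pool $2,503.85 (≈ $5.1414 each)
Dec 6, sell 261: 261/487 × $2,503.85 → $1,341.89
After Dec 9: 410 on hand, pool $2,238.36 (≈ $5.4594 each)
After Dec 11: 699 on hand, pool $2,931.96 (≈ $4.1945 each)
Dec 13, sell 439: 439/699 × $2,931.96 → $1,841.38
After Dec 14: 545 on hand, pool $1,845.83 (≈ $3.3868 each)
Total COGS = $1,341.89 + $1,841.38 = $3,183.27
Ending inventory (cost pool remaining) = $1,845.83
Check: goods available $5,029.10 = COGS $3,183.27 + ending $1,845.83

COGS = $3,183.27; ending inventory = $1,845.83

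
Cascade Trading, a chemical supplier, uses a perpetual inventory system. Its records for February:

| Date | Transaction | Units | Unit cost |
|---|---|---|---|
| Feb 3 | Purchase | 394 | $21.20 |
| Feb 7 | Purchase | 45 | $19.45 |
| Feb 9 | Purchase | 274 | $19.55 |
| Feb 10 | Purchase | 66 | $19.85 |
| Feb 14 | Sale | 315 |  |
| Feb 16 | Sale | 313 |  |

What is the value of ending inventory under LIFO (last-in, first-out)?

Ending inventory = $3,201.20

Feb 14, 315 sold [LIFO — newest first]: 66 @ $19.85 + 249 @ $19.55 = $6,178.05
Feb 16, 313 sold [LIFO — newest first]: 25 @ $19.55 + 45 @ $19.45 + 243 @ $21.20 = $6,515.60
Total COGS = $6,178.05 + $6,515.60 = $12,693.65
Ending inventory: 151 @ $21.20 = $3,201.20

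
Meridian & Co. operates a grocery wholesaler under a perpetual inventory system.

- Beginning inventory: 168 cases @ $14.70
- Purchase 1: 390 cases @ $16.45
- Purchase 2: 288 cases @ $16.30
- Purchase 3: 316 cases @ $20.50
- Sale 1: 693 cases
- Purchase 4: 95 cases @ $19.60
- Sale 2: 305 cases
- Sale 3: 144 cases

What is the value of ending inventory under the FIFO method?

Ending inventory = $2,272.00

Sale 1 (693) [FIFO — oldest first]: 168 @ $14.70 + 390 @ $16.45 + 135 @ $16.30 = $11,085.60
Sale 2 (305) [FIFO — oldest first]: 153 @ $16.30 + 152 @ $20.50 = $5,609.90
Sale 3 (144) [FIFO — oldest first]: 144 @ $20.50 = $2,952.00
Total COGS = $11,085.60 + $5,609.90 + $2,952.00 = $19,647.50
Ending inventory: 20 @ $20.50 + 95 @ $19.60 = $2,272.00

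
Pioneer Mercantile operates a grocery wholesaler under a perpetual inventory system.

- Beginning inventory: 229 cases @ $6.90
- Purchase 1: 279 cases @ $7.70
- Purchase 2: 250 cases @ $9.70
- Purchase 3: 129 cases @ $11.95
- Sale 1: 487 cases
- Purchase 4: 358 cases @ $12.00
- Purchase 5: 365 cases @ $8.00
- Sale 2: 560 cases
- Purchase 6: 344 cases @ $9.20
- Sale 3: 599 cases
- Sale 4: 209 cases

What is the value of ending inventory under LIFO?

Sale 1 (487) [LIFO — newest first]: 129 @ $11.95 + 250 @ $9.70 + 108 @ $7.70 = $4,798.15
Sale 2 (560) [LIFO — newest first]: 365 @ $8.00 + 195 @ $12.00 = $5,260.00
Sale 3 (599) [LIFO — newest first]: 344 @ $9.20 + 163 @ $12.00 + 92 @ $7.70 = $5,829.20
Sale 4 (209) [LIFO — newest first]: 79 @ $7.70 + 130 @ $6.90 = $1,505.30
Total COGS = $4,798.15 + $5,260.00 + $5,829.20 + $1,505.30 = $17,392.65
Ending inventory: 99 @ $6.90 = $683.10
Check: goods available $18,075.75 = COGS $17,392.65 + ending $683.10

Ending inventory = $683.10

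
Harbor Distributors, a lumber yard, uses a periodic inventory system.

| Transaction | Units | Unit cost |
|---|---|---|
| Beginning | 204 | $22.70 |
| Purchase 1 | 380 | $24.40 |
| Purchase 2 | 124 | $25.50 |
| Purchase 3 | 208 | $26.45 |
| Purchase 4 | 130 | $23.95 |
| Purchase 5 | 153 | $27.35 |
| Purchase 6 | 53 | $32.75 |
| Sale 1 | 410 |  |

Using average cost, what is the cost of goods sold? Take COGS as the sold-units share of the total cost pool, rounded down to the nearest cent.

Sale 1, sell 410: 410/1252 × $31,600.20 → $10,348.30
Ending inventory (cost pool remaining) = $21,251.90
Check: goods available $31,600.20 = COGS $10,348.30 + ending $21,251.90

COGS = $10,348.30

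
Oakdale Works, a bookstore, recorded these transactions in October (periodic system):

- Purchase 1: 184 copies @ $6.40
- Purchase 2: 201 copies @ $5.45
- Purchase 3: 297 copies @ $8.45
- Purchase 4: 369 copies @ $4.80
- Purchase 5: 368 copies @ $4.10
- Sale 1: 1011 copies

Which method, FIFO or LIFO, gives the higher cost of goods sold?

FIFO COGS: 184 @ $6.40 + 201 @ $5.45 + 297 @ $8.45 + 329 @ $4.80 = $6,361.90
LIFO COGS: 368 @ $4.10 + 369 @ $4.80 + 274 @ $8.45 = $5,595.30

FIFO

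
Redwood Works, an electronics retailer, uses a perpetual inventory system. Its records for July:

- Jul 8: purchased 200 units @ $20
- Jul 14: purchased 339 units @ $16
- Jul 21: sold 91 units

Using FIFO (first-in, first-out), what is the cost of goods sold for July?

Jul 21, 91 sold [FIFO — oldest first]: 91 @ $20 = $1,820
Ending inventory: 109 @ $20 + 339 @ $16 = $7,604

COGS = $1,820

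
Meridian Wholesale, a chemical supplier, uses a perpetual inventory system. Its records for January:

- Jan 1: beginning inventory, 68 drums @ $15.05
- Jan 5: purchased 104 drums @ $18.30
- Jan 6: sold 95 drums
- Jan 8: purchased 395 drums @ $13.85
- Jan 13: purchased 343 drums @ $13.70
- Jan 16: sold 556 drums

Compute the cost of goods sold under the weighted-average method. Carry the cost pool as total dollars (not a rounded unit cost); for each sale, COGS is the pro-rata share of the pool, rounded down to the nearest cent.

COGS = $9,448.19

After Jan 1: 68 on hand, pool $1,023.40 (≈ $15.0500 each)
After Jan 5: 172 on hand, pool $2,926.60 (≈ $17.0151 each)
Jan 6, sell 95: 95/172 × $2,926.60 → $1,616.43
After Jan 8: 472 on hand, pool $6,780.92 (≈ $14.3664 each)
After Jan 13: 815 on hand, pool $11,480.02 (≈ $14.0859 each)
Jan 16, sell 556: 556/815 × $11,480.02 → $7,831.76
Total COGS = $1,616.43 + $7,831.76 = $9,448.19
Ending inventory (cost pool remaining) = $3,648.26
Check: goods available $13,096.45 = COGS $9,448.19 + ending $3,648.26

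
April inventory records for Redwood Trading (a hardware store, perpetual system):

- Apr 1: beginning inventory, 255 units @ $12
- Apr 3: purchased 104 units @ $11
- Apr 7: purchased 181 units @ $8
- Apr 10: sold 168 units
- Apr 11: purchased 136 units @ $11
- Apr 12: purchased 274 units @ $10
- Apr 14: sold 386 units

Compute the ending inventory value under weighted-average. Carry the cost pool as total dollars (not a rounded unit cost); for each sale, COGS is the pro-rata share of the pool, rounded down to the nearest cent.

After Apr 1: 255 on hand, pool $3,060.00 (≈ $12.0000 each)
After Apr 3: 359 on hand, pool $4,204.00 (≈ $11.7103 each)
After Apr 7: 540 on hand, pool $5,652.00 (≈ $10.4667 each)
Apr 10, sell 168: 168/540 × $5,652.00 → $1,758.40
After Apr 11: 508 on hand, pool $5,389.60 (≈ $10.6094 each)
After Apr 12: 782 on hand, pool $8,129.60 (≈ $10.3959 each)
Apr 14, sell 386: 386/782 × $8,129.60 → $4,012.82
Total COGS = $1,758.40 + $4,012.82 = $5,771.22
Ending inventory (cost pool remaining) = $4,116.78

Ending inventory = $4,116.78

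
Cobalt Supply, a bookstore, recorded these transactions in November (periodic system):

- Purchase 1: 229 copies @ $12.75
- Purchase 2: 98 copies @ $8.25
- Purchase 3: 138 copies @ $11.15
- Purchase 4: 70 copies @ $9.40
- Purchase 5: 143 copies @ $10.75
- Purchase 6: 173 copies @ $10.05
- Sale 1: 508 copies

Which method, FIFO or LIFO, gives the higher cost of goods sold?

FIFO

FIFO COGS: 229 @ $12.75 + 98 @ $8.25 + 138 @ $11.15 + 43 @ $9.40 = $5,671.15
LIFO COGS: 173 @ $10.05 + 143 @ $10.75 + 70 @ $9.40 + 122 @ $11.15 = $5,294.20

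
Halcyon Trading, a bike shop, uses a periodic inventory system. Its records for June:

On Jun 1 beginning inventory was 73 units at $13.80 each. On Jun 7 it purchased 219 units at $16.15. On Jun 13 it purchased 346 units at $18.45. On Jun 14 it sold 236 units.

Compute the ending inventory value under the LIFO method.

Ending inventory = $6,573.75

Jun 14, 236 sold [LIFO — newest first]: 236 @ $18.45 = $4,354.20
Ending inventory: 73 @ $13.80 + 219 @ $16.15 + 110 @ $18.45 = $6,573.75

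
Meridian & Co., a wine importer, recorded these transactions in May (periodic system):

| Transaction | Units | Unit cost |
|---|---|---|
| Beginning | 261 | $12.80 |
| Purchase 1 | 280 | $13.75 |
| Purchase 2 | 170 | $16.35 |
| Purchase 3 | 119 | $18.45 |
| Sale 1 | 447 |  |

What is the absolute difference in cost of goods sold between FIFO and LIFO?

FIFO COGS: 261 @ $12.80 + 186 @ $13.75 = $5,898.30
LIFO COGS: 119 @ $18.45 + 170 @ $16.35 + 158 @ $13.75 = $7,147.55
Difference = |$5,898.30 − $7,147.55| = $1,249.25

$1,249.25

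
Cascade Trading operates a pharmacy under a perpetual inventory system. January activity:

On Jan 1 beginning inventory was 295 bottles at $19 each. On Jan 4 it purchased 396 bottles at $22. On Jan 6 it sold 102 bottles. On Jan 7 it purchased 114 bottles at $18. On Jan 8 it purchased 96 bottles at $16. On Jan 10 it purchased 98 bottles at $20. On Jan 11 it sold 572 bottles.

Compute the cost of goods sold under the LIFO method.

COGS = $13,600

Jan 6, 102 sold [LIFO — newest first]: 102 @ $22 = $2,244
Jan 11, 572 sold [LIFO — newest first]: 98 @ $20 + 96 @ $16 + 114 @ $18 + 264 @ $22 = $11,356
Total COGS = $2,244 + $11,356 = $13,600
Ending inventory: 295 @ $19 + 30 @ $22 = $6,265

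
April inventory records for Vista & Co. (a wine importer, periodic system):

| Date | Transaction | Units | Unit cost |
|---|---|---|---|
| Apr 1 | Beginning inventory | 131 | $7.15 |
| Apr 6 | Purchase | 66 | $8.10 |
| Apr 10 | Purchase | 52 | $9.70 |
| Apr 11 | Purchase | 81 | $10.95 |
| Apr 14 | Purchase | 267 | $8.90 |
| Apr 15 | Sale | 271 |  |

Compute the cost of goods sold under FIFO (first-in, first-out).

Apr 15, 271 sold [FIFO — oldest first]: 131 @ $7.15 + 66 @ $8.10 + 52 @ $9.70 + 22 @ $10.95 = $2,216.55
Ending inventory: 59 @ $10.95 + 267 @ $8.90 = $3,022.35

COGS = $2,216.55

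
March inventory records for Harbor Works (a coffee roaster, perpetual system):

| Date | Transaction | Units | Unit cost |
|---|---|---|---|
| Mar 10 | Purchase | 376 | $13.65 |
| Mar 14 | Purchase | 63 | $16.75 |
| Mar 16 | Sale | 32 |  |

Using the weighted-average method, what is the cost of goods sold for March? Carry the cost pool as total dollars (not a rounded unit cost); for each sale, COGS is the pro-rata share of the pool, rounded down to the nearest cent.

COGS = $451.03

After Mar 10: 376 on hand, pool $5,132.40 (≈ $13.6500 each)
After Mar 14: 439 on hand, pool $6,187.65 (≈ $14.0949 each)
Mar 16, sell 32: 32/439 × $6,187.65 → $451.03
Ending inventory (cost pool remaining) = $5,736.62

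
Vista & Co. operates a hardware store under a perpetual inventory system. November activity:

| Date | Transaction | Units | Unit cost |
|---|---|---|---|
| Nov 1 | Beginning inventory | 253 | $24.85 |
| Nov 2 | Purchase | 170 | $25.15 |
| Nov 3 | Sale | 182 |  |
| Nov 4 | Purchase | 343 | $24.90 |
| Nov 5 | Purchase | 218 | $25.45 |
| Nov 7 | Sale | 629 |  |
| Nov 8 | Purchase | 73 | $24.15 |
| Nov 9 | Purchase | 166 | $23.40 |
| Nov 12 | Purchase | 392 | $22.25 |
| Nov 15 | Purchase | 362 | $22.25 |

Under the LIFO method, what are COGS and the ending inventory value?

Nov 3, 182 sold [LIFO — newest first]: 170 @ $25.15 + 12 @ $24.85 = $4,573.70
Nov 7, 629 sold [LIFO — newest first]: 218 @ $25.45 + 343 @ $24.90 + 68 @ $24.85 = $15,778.60
Total COGS = $4,573.70 + $15,778.60 = $20,352.30
Ending inventory: 173 @ $24.85 + 73 @ $24.15 + 166 @ $23.40 + 392 @ $22.25 + 362 @ $22.25 = $26,722.90

COGS = $20,352.30; ending inventory = $26,722.90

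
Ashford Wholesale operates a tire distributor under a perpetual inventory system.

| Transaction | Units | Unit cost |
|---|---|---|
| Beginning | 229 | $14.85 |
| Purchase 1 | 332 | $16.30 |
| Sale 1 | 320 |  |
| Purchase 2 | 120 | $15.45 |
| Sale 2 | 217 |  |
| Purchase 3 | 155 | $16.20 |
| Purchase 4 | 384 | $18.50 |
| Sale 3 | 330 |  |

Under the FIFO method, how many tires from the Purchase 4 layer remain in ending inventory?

Sale 1 (320) [FIFO — oldest first]: 229 @ $14.85 + 91 @ $16.30 = $4,883.95
Sale 2 (217) [FIFO — oldest first]: 217 @ $16.30 = $3,537.10
Sale 3 (330) [FIFO — oldest first]: 24 @ $16.30 + 120 @ $15.45 + 155 @ $16.20 + 31 @ $18.50 = $5,329.70
Total COGS = $4,883.95 + $3,537.10 + $5,329.70 = $13,750.75
Ending inventory: 353 @ $18.50 = $6,530.50

353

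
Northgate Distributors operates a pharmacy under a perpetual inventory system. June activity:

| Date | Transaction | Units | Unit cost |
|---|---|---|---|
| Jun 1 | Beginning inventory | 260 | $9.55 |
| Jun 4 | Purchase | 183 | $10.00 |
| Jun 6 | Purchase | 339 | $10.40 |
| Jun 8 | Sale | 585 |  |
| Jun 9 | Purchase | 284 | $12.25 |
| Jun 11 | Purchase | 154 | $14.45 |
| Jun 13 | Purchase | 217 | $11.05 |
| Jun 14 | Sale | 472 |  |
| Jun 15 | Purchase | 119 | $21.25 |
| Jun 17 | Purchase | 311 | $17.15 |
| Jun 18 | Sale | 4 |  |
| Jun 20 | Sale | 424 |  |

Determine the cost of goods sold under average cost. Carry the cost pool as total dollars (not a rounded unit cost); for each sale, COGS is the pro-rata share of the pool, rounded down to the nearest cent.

After Jun 1: 260 on hand, pool $2,483.00 (≈ $9.5500 each)
After Jun 4: 443 on hand, pool $4,313.00 (≈ $9.7359 each)
After Jun 6: 782 on hand, pool $7,838.60 (≈ $10.0238 each)
Jun 8, sell 585: 585/782 × $7,838.60 → $5,863.91
After Jun 9: 481 on hand, pool $5,453.69 (≈ $11.3382 each)
After Jun 11: 635 on hand, pool $7,678.99 (≈ $12.0929 each)
After Jun 13: 852 on hand, pool $10,076.84 (≈ $11.8273 each)
Jun 14, sell 472: 472/852 × $10,076.84 → $5,582.47
After Jun 15: 499 on hand, pool $7,023.12 (≈ $14.0744 each)
After Jun 17: 810 on hand, pool $12,356.77 (≈ $15.2553 each)
Jun 18, sell 4: 4/810 × $12,356.77 → $61.02
Jun 20, sell 424: 424/806 × $12,295.75 → $6,468.23
Total COGS = $5,863.91 + $5,582.47 + $61.02 + $6,468.23 = $17,975.63
Ending inventory (cost pool remaining) = $5,827.52

COGS = $17,975.63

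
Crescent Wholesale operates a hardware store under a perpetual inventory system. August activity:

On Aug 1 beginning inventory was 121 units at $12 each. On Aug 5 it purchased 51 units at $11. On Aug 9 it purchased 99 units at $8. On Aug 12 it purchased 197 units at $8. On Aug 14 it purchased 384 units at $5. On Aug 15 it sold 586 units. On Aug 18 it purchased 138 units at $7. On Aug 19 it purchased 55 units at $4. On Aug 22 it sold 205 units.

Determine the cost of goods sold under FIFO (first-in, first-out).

Aug 15, 586 sold [FIFO — oldest first]: 121 @ $12 + 51 @ $11 + 99 @ $8 + 197 @ $8 + 118 @ $5 = $4,971
Aug 22, 205 sold [FIFO — oldest first]: 205 @ $5 = $1,025
Total COGS = $4,971 + $1,025 = $5,996
Ending inventory: 61 @ $5 + 138 @ $7 + 55 @ $4 = $1,491
Check: goods available $7,487 = COGS $5,996 + ending $1,491

COGS = $5,996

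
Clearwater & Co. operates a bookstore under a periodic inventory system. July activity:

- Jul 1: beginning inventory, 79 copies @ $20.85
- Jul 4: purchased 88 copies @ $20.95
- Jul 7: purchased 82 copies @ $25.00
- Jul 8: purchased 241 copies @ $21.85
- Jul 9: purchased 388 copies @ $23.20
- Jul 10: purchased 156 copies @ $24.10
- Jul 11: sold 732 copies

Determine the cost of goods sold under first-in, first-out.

Jul 11, 732 sold [FIFO — oldest first]: 79 @ $20.85 + 88 @ $20.95 + 82 @ $25.00 + 241 @ $21.85 + 242 @ $23.20 = $16,421.00
Ending inventory: 146 @ $23.20 + 156 @ $24.10 = $7,146.80

COGS = $16,421.00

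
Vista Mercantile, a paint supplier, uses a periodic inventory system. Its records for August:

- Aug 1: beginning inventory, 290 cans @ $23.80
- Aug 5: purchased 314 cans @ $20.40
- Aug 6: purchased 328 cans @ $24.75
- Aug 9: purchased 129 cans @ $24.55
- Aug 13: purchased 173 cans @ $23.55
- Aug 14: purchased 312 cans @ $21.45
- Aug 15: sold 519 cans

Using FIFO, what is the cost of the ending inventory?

Aug 15, 519 sold [FIFO — oldest first]: 290 @ $23.80 + 229 @ $20.40 = $11,573.60
Ending inventory: 85 @ $20.40 + 328 @ $24.75 + 129 @ $24.55 + 173 @ $23.55 + 312 @ $21.45 = $23,785.50

Ending inventory = $23,785.50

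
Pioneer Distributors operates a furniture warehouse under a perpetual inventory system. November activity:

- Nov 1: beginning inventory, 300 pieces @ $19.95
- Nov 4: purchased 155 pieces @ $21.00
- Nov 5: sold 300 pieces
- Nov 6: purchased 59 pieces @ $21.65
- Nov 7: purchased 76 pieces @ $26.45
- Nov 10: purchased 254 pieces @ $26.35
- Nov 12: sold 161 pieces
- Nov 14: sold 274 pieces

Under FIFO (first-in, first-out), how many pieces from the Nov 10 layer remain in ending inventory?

Nov 5, 300 sold [FIFO — oldest first]: 300 @ $19.95 = $5,985.00
Nov 12, 161 sold [FIFO — oldest first]: 155 @ $21.00 + 6 @ $21.65 = $3,384.90
Nov 14, 274 sold [FIFO — oldest first]: 53 @ $21.65 + 76 @ $26.45 + 145 @ $26.35 = $6,978.40
Total COGS = $5,985.00 + $3,384.90 + $6,978.40 = $16,348.30
Ending inventory: 109 @ $26.35 = $2,872.15

109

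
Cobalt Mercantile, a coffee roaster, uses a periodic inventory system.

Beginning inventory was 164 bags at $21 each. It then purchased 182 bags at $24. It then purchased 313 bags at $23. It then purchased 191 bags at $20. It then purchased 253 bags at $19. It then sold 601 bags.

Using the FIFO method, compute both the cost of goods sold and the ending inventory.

Sale 1 (601) [FIFO — oldest first]: 164 @ $21 + 182 @ $24 + 255 @ $23 = $13,677
Ending inventory: 58 @ $23 + 191 @ $20 + 253 @ $19 = $9,961
Check: goods available $23,638 = COGS $13,677 + ending $9,961

COGS = $13,677; ending inventory = $9,961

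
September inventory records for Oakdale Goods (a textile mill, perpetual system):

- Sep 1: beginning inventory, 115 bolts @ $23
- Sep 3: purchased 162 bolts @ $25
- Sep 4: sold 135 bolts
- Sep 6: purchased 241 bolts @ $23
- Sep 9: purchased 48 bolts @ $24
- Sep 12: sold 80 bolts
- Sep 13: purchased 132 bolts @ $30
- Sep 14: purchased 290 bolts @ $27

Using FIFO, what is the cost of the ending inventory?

Sep 4, 135 sold [FIFO — oldest first]: 115 @ $23 + 20 @ $25 = $3,145
Sep 12, 80 sold [FIFO — oldest first]: 80 @ $25 = $2,000
Total COGS = $3,145 + $2,000 = $5,145
Ending inventory: 62 @ $25 + 241 @ $23 + 48 @ $24 + 132 @ $30 + 290 @ $27 = $20,035

Ending inventory = $20,035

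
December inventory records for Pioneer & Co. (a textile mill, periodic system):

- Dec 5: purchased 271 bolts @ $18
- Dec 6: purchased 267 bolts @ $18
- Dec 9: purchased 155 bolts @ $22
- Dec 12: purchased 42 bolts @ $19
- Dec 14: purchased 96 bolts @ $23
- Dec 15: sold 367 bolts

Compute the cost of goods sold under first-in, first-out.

COGS = $6,606

Dec 15, 367 sold [FIFO — oldest first]: 271 @ $18 + 96 @ $18 = $6,606
Ending inventory: 171 @ $18 + 155 @ $22 + 42 @ $19 + 96 @ $23 = $9,494
Check: goods available $16,100 = COGS $6,606 + ending $9,494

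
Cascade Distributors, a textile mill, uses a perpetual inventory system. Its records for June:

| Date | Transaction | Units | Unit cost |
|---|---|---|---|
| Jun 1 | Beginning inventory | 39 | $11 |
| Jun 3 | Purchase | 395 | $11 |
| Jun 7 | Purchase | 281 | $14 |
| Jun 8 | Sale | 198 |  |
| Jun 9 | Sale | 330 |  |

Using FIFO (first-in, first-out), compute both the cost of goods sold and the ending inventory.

Jun 8, 198 sold [FIFO — oldest first]: 39 @ $11 + 159 @ $11 = $2,178
Jun 9, 330 sold [FIFO — oldest first]: 236 @ $11 + 94 @ $14 = $3,912
Total COGS = $2,178 + $3,912 = $6,090
Ending inventory: 187 @ $14 = $2,618

COGS = $6,090; ending inventory = $2,618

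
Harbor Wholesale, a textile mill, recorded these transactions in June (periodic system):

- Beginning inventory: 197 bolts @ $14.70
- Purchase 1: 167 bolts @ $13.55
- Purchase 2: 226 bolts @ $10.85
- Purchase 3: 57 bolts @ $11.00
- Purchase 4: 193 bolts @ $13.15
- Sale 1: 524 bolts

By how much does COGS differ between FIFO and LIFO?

$627.30

FIFO COGS: 197 @ $14.70 + 167 @ $13.55 + 160 @ $10.85 = $6,894.75
LIFO COGS: 193 @ $13.15 + 57 @ $11.00 + 226 @ $10.85 + 48 @ $13.55 = $6,267.45
Difference = |$6,894.75 − $6,267.45| = $627.30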